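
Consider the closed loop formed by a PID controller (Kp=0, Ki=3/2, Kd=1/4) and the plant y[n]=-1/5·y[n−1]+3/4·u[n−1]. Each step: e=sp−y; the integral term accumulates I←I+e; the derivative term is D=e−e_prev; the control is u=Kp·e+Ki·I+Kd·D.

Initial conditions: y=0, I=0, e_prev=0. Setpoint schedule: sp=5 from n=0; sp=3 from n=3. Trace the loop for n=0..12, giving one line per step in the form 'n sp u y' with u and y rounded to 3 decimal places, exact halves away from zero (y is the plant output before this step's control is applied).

(exact arithmetic carried between steps; '≈' marks a value shown rounded to 6 d.p. or computed from one; I and e_prev carry over from the previous line; the table rounds u and y to 3 d.p., halves away from zero)
n=0: y=0, sp=5, e=sp−y=5; I=5, D=e−e_prev=5; u=0·5+3/2·5+1/4·5=8.75; next y=-1/5·0+3/4·8.75=6.5625
n=1: y=6.5625, sp=5, e=sp−y=-1.5625; I=3.4375, D=e−e_prev=-6.5625; u=0·(-1.5625)+3/2·3.4375+1/4·(-6.5625)=3.515625; next y=-1/5·6.5625+3/4·3.515625≈1.324219
n=2: y≈1.324219, sp=5, e=sp−y≈3.675781; I≈7.113281, D=e−e_prev≈5.238281; u=0·3.675781+3/2·7.113281+1/4·5.238281≈11.979492; next y=-1/5·1.324219+3/4·11.979492≈8.719775
n=3: y≈8.719775, sp=3, e=sp−y≈-5.719775; I≈1.393506, D=e−e_prev≈-9.395557; u=0·(-5.719775)+3/2·1.393506+1/4·(-9.395557)≈-0.258630; next y=-1/5·8.719775+3/4·(-0.258630)≈-1.937928
n=4: y≈-1.937928, sp=3, e=sp−y≈4.937928; I≈6.331434, D=e−e_prev≈10.657703; u=0·4.937928+3/2·6.331434+1/4·10.657703≈12.161576; next y=-1/5·(-1.937928)+3/4·12.161576≈9.508768
n=5: y≈9.508768, sp=3, e=sp−y≈-6.508768; I≈-0.177334, D=e−e_prev≈-11.446696; u=0·(-6.508768)+3/2·(-0.177334)+1/4·(-11.446696)≈-3.127675; next y=-1/5·9.508768+3/4·(-3.127675)≈-4.247510
n=6: y≈-4.247510, sp=3, e=sp−y≈7.247510; I≈7.070176, D=e−e_prev≈13.756278; u=0·7.247510+3/2·7.070176+1/4·13.756278≈14.044333; next y=-1/5·(-4.247510)+3/4·14.044333≈11.382752
n=7: y≈11.382752, sp=3, e=sp−y≈-8.382752; I≈-1.312576, D=e−e_prev≈-15.630262; u=0·(-8.382752)+3/2·(-1.312576)+1/4·(-15.630262)≈-5.876430; next y=-1/5·11.382752+3/4·(-5.876430)≈-6.683872
n=8: y≈-6.683872, sp=3, e=sp−y≈9.683872; I≈8.371296, D=e−e_prev≈18.066624; u=0·9.683872+3/2·8.371296+1/4·18.066624≈17.073601; next y=-1/5·(-6.683872)+3/4·17.073601≈14.141975
n=9: y≈14.141975, sp=3, e=sp−y≈-11.141975; I≈-2.770679, D=e−e_prev≈-20.825848; u=0·(-11.141975)+3/2·(-2.770679)+1/4·(-20.825848)≈-9.362480; next y=-1/5·14.141975+3/4·(-9.362480)≈-9.850255
n=10: y≈-9.850255, sp=3, e=sp−y≈12.850255; I≈10.079576, D=e−e_prev≈23.992230; u=0·12.850255+3/2·10.079576+1/4·23.992230≈21.117422; next y=-1/5·(-9.850255)+3/4·21.117422≈17.808117
n=11: y≈17.808117, sp=3, e=sp−y≈-14.808117; I≈-4.728541, D=e−e_prev≈-27.658372; u=0·(-14.808117)+3/2·(-4.728541)+1/4·(-27.658372)≈-14.007405; next y=-1/5·17.808117+3/4·(-14.007405)≈-14.067177
n=12: y≈-14.067177, sp=3, e=sp−y≈17.067177; I≈12.338636, D=e−e_prev≈31.875294; u=0·17.067177+3/2·12.338636+1/4·31.875294≈26.476777; next y=-1/5·(-14.067177)+3/4·26.476777≈22.671019

0 5 8.750 0.000
1 5 3.516 6.563
2 5 11.979 1.324
3 3 -0.259 8.720
4 3 12.162 -1.938
5 3 -3.128 9.509
6 3 14.044 -4.248
7 3 -5.876 11.383
8 3 17.074 -6.684
9 3 -9.362 14.142
10 3 21.117 -9.850
11 3 -14.007 17.808
12 3 26.477 -14.067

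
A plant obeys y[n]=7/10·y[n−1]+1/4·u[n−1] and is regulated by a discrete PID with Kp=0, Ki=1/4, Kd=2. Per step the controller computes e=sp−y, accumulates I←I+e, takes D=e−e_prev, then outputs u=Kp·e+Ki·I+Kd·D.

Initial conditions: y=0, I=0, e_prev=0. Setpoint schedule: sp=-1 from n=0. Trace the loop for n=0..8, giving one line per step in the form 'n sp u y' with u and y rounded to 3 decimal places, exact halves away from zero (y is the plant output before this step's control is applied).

0 -1 -2.250 0.000
1 -1 0.766 -0.563
2 -1 -1.279 -0.202
3 -1 -0.175 -0.461
4 -1 -1.041 -0.367
5 -1 -0.672 -0.517
6 -1 -1.064 -0.530
7 -1 -0.967 -0.637
8 -1 -1.158 -0.688

(exact arithmetic carried between steps; '≈' marks a value shown rounded to 6 d.p. or computed from one; I and e_prev carry over from the previous line; the table rounds u and y to 3 d.p., halves away from zero)
n=0: y=0, sp=-1, e=sp−y=-1; I=-1, D=e−e_prev=-1; u=0·(-1)+1/4·(-1)+2·(-1)=-2.25; next y=7/10·0+1/4·(-2.25)=-0.5625
n=1: y=-0.5625, sp=-1, e=sp−y=-0.4375; I=-1.4375, D=e−e_prev=0.5625; u=0·(-0.4375)+1/4·(-1.4375)+2·0.5625=0.765625; next y=7/10·(-0.5625)+1/4·0.765625≈-0.202344
n=2: y≈-0.202344, sp=-1, e=sp−y≈-0.797656; I≈-2.235156, D=e−e_prev≈-0.360156; u=0·(-0.797656)+1/4·(-2.235156)+2·(-0.360156)≈-1.279102; next y=7/10·(-0.202344)+1/4·(-1.279102)≈-0.461416
n=3: y≈-0.461416, sp=-1, e=sp−y≈-0.538584; I≈-2.773740, D=e−e_prev≈0.259072; u=0·(-0.538584)+1/4·(-2.773740)+2·0.259072≈-0.175291; next y=7/10·(-0.461416)+1/4·(-0.175291)≈-0.366814
n=4: y≈-0.366814, sp=-1, e=sp−y≈-0.633186; I≈-3.406926, D=e−e_prev≈-0.094602; u=0·(-0.633186)+1/4·(-3.406926)+2·(-0.094602)≈-1.040936; next y=7/10·(-0.366814)+1/4·(-1.040936)≈-0.517004
n=5: y≈-0.517004, sp=-1, e=sp−y≈-0.482996; I≈-3.889923, D=e−e_prev≈0.150190; u=0·(-0.482996)+1/4·(-3.889923)+2·0.150190≈-0.672101; next y=7/10·(-0.517004)+1/4·(-0.672101)≈-0.529928
n=6: y≈-0.529928, sp=-1, e=sp−y≈-0.470072; I≈-4.359995, D=e−e_prev≈0.012924; u=0·(-0.470072)+1/4·(-4.359995)+2·0.012924≈-1.064150; next y=7/10·(-0.529928)+1/4·(-1.064150)≈-0.636987
n=7: y≈-0.636987, sp=-1, e=sp−y≈-0.363013; I≈-4.723008, D=e−e_prev≈0.107059; u=0·(-0.363013)+1/4·(-4.723008)+2·0.107059≈-0.966633; next y=7/10·(-0.636987)+1/4·(-0.966633)≈-0.687549
n=8: y≈-0.687549, sp=-1, e=sp−y≈-0.312451; I≈-5.035458, D=e−e_prev≈0.050562; u=0·(-0.312451)+1/4·(-5.035458)+2·0.050562≈-1.157740; next y=7/10·(-0.687549)+1/4·(-1.157740)≈-0.770720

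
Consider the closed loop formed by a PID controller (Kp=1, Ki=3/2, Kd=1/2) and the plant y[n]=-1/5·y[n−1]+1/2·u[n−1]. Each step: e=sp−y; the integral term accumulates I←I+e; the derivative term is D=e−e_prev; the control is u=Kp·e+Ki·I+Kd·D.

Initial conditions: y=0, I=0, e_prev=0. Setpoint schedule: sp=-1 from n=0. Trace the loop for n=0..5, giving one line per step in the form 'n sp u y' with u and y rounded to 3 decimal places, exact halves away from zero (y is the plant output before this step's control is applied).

0 -1 -3.000 0.000
1 -1 0.500 -1.500
2 -1 -5.650 0.550
3 -1 3.505 -2.935
4 -1 -11.159 2.340
5 -1 11.629 -6.047

(exact arithmetic carried between steps; '≈' marks a value shown rounded to 6 d.p. or computed from one; I and e_prev carry over from the previous line; the table rounds u and y to 3 d.p., halves away from zero)
n=0: y=0, sp=-1, e=sp−y=-1; I=-1, D=e−e_prev=-1; u=1·(-1)+3/2·(-1)+1/2·(-1)=-3; next y=-1/5·0+1/2·(-3)=-1.5
n=1: y=-1.5, sp=-1, e=sp−y=0.5; I=-0.5, D=e−e_prev=1.5; u=1·0.5+3/2·(-0.5)+1/2·1.5=0.5; next y=-1/5·(-1.5)+1/2·0.5=0.55
n=2: y=0.55, sp=-1, e=sp−y=-1.55; I=-2.05, D=e−e_prev=-2.05; u=1·(-1.55)+3/2·(-2.05)+1/2·(-2.05)=-5.65; next y=-1/5·0.55+1/2·(-5.65)=-2.935
n=3: y=-2.935, sp=-1, e=sp−y=1.935; I=-0.115, D=e−e_prev=3.485; u=1·1.935+3/2·(-0.115)+1/2·3.485=3.505; next y=-1/5·(-2.935)+1/2·3.505=2.3395
n=4: y=2.3395, sp=-1, e=sp−y=-3.3395; I=-3.4545, D=e−e_prev=-5.2745; u=1·(-3.3395)+3/2·(-3.4545)+1/2·(-5.2745)=-11.1585; next y=-1/5·2.3395+1/2·(-11.1585)=-6.04715
n=5: y=-6.04715, sp=-1, e=sp−y=5.04715; I=1.59265, D=e−e_prev=8.38665; u=1·5.04715+3/2·1.59265+1/2·8.38665=11.62945; next y=-1/5·(-6.04715)+1/2·11.62945=7.024155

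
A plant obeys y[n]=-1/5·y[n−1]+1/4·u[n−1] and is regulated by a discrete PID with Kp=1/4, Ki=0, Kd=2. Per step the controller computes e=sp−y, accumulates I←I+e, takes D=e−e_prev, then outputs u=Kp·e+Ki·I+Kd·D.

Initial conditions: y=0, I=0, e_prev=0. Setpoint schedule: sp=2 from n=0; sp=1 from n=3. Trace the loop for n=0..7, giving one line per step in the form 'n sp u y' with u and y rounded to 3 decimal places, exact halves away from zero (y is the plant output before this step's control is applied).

0 2 4.500 0.000
1 2 -2.031 1.125
2 2 4.399 -0.733
3 1 -6.020 1.246
4 1 6.689 -1.754
5 1 -7.811 2.023
6 1 9.600 -2.357
7 1 -10.926 2.872

(exact arithmetic carried between steps; '≈' marks a value shown rounded to 6 d.p. or computed from one; I and e_prev carry over from the previous line; the table rounds u and y to 3 d.p., halves away from zero)
n=0: y=0, sp=2, e=sp−y=2; I=2, D=e−e_prev=2; u=1/4·2+0·2+2·2=4.5; next y=-1/5·0+1/4·4.5=1.125
n=1: y=1.125, sp=2, e=sp−y=0.875; I=2.875, D=e−e_prev=-1.125; u=1/4·0.875+0·2.875+2·(-1.125)=-2.03125; next y=-1/5·1.125+1/4·(-2.03125)≈-0.732813
n=2: y≈-0.732813, sp=2, e=sp−y≈2.732813; I≈5.607813, D=e−e_prev≈1.857813; u=1/4·2.732813+0·5.607813+2·1.857813≈4.398828; next y=-1/5·(-0.732813)+1/4·4.398828≈1.246270
n=3: y≈1.246270, sp=1, e=sp−y≈-0.246270; I≈5.361543, D=e−e_prev≈-2.979082; u=1/4·(-0.246270)+0·5.361543+2·(-2.979082)≈-6.019731; next y=-1/5·1.246270+1/4·(-6.019731)≈-1.754187
n=4: y≈-1.754187, sp=1, e=sp−y≈2.754187; I≈8.115730, D=e−e_prev≈3.000456; u=1/4·2.754187+0·8.115730+2·3.000456≈6.689459; next y=-1/5·(-1.754187)+1/4·6.689459≈2.023202
n=5: y≈2.023202, sp=1, e=sp−y≈-1.023202; I≈7.092528, D=e−e_prev≈-3.777389; u=1/4·(-1.023202)+0·7.092528+2·(-3.777389)≈-7.810578; next y=-1/5·2.023202+1/4·(-7.810578)≈-2.357285
n=6: y≈-2.357285, sp=1, e=sp−y≈3.357285; I≈10.449813, D=e−e_prev≈4.380487; u=1/4·3.357285+0·10.449813+2·4.380487≈9.600296; next y=-1/5·(-2.357285)+1/4·9.600296≈2.871531
n=7: y≈2.871531, sp=1, e=sp−y≈-1.871531; I≈8.578282, D=e−e_prev≈-5.228816; u=1/4·(-1.871531)+0·8.578282+2·(-5.228816)≈-10.925515; next y=-1/5·2.871531+1/4·(-10.925515)≈-3.305685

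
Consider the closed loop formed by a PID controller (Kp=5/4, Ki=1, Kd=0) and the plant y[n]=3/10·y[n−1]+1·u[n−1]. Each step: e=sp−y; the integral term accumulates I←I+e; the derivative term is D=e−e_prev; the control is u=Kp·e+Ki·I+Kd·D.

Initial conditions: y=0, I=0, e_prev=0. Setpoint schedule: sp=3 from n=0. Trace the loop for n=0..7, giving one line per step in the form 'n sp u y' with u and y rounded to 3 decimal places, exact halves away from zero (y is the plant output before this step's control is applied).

(exact arithmetic carried between steps; '≈' marks a value shown rounded to 6 d.p. or computed from one; I and e_prev carry over from the previous line; the table rounds u and y to 3 d.p., halves away from zero)
n=0: y=0, sp=3, e=sp−y=3; I=3, D=e−e_prev=3; u=5/4·3+1·3+0·3=6.75; next y=3/10·0+1·6.75=6.75
n=1: y=6.75, sp=3, e=sp−y=-3.75; I=-0.75, D=e−e_prev=-6.75; u=5/4·(-3.75)+1·(-0.75)+0·(-6.75)=-5.4375; next y=3/10·6.75+1·(-5.4375)=-3.4125
n=2: y=-3.4125, sp=3, e=sp−y=6.4125; I=5.6625, D=e−e_prev=10.1625; u=5/4·6.4125+1·5.6625+0·10.1625=13.678125; next y=3/10·(-3.4125)+1·13.678125=12.654375
n=3: y=12.654375, sp=3, e=sp−y=-9.654375; I=-3.991875, D=e−e_prev=-16.066875; u=5/4·(-9.654375)+1·(-3.991875)+0·(-16.066875)≈-16.059844; next y=3/10·12.654375+1·(-16.059844)≈-12.263531
n=4: y≈-12.263531, sp=3, e=sp−y≈15.263531; I≈11.271656, D=e−e_prev≈24.917906; u=5/4·15.263531+1·11.271656+0·24.917906≈30.351070; next y=3/10·(-12.263531)+1·30.351070≈26.672011
n=5: y≈26.672011, sp=3, e=sp−y≈-23.672011; I≈-12.400355, D=e−e_prev≈-38.935542; u=5/4·(-23.672011)+1·(-12.400355)+0·(-38.935542)≈-41.990368; next y=3/10·26.672011+1·(-41.990368)≈-33.988765
n=6: y≈-33.988765, sp=3, e=sp−y≈36.988765; I≈24.588410, D=e−e_prev≈60.660776; u=5/4·36.988765+1·24.588410+0·60.660776≈70.824367; next y=3/10·(-33.988765)+1·70.824367≈60.627737
n=7: y≈60.627737, sp=3, e=sp−y≈-57.627737; I≈-33.039327, D=e−e_prev≈-94.616502; u=5/4·(-57.627737)+1·(-33.039327)+0·(-94.616502)≈-105.073998; next y=3/10·60.627737+1·(-105.073998)≈-86.885677

0 3 6.750 0.000
1 3 -5.438 6.750
2 3 13.678 -3.413
3 3 -16.060 12.654
4 3 30.351 -12.264
5 3 -41.990 26.672
6 3 70.824 -33.989
7 3 -105.074 60.628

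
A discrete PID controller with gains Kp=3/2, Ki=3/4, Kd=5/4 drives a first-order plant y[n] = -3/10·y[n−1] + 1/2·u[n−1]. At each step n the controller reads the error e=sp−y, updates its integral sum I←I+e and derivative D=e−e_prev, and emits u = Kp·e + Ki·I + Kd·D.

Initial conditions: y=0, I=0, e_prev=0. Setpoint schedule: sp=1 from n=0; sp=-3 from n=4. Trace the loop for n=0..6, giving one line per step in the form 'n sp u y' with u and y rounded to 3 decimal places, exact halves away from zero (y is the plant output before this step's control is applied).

(exact arithmetic carried between steps; '≈' marks a value shown rounded to 6 d.p. or computed from one; I and e_prev carry over from the previous line; the table rounds u and y to 3 d.p., halves away from zero)
n=0: y=0, sp=1, e=sp−y=1; I=1, D=e−e_prev=1; u=3/2·1+3/4·1+5/4·1=3.5; next y=-3/10·0+1/2·3.5=1.75
n=1: y=1.75, sp=1, e=sp−y=-0.75; I=0.25, D=e−e_prev=-1.75; u=3/2·(-0.75)+3/4·0.25+5/4·(-1.75)=-3.125; next y=-3/10·1.75+1/2·(-3.125)=-2.0875
n=2: y=-2.0875, sp=1, e=sp−y=3.0875; I=3.3375, D=e−e_prev=3.8375; u=3/2·3.0875+3/4·3.3375+5/4·3.8375=11.93125; next y=-3/10·(-2.0875)+1/2·11.93125=6.591875
n=3: y=6.591875, sp=1, e=sp−y=-5.591875; I=-2.254375, D=e−e_prev=-8.679375; u=3/2·(-5.591875)+3/4·(-2.254375)+5/4·(-8.679375)≈-20.927813; next y=-3/10·6.591875+1/2·(-20.927813)≈-12.441469
n=4: y≈-12.441469, sp=-3, e=sp−y≈9.441469; I≈7.187094, D=e−e_prev≈15.033344; u=3/2·9.441469+3/4·7.187094+5/4·15.033344≈38.344203; next y=-3/10·(-12.441469)+1/2·38.344203≈22.904542
n=5: y≈22.904542, sp=-3, e=sp−y≈-25.904542; I≈-18.717448, D=e−e_prev≈-35.346011; u=3/2·(-25.904542)+3/4·(-18.717448)+5/4·(-35.346011)≈-97.077413; next y=-3/10·22.904542+1/2·(-97.077413)≈-55.410069
n=6: y≈-55.410069, sp=-3, e=sp−y≈52.410069; I≈33.692621, D=e−e_prev≈78.314611; u=3/2·52.410069+3/4·33.692621+5/4·78.314611≈201.777834; next y=-3/10·(-55.410069)+1/2·201.777834≈117.511938

0 1 3.500 0.000
1 1 -3.125 1.750
2 1 11.931 -2.088
3 1 -20.928 6.592
4 -3 38.344 -12.441
5 -3 -97.077 22.905
6 -3 201.778 -55.410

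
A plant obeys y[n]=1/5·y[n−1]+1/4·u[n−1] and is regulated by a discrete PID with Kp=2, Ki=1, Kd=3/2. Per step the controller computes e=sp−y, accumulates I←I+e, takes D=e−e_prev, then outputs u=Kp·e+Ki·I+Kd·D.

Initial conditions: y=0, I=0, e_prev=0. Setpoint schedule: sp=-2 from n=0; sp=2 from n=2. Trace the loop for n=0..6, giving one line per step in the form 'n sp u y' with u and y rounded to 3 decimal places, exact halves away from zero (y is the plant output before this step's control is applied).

(exact arithmetic carried between steps; '≈' marks a value shown rounded to 6 d.p. or computed from one; I and e_prev carry over from the previous line; the table rounds u and y to 3 d.p., halves away from zero)
n=0: y=0, sp=-2, e=sp−y=-2; I=-2, D=e−e_prev=-2; u=2·(-2)+1·(-2)+3/2·(-2)=-9; next y=1/5·0+1/4·(-9)=-2.25
n=1: y=-2.25, sp=-2, e=sp−y=0.25; I=-1.75, D=e−e_prev=2.25; u=2·0.25+1·(-1.75)+3/2·2.25=2.125; next y=1/5·(-2.25)+1/4·2.125=0.08125
n=2: y=0.08125, sp=2, e=sp−y=1.91875; I=0.16875, D=e−e_prev=1.66875; u=2·1.91875+1·0.16875+3/2·1.66875=6.509375; next y=1/5·0.08125+1/4·6.509375≈1.643594
n=3: y≈1.643594, sp=2, e=sp−y≈0.356406; I≈0.525156, D=e−e_prev≈-1.562344; u=2·0.356406+1·0.525156+3/2·(-1.562344)≈-1.105547; next y=1/5·1.643594+1/4·(-1.105547)≈0.052332
n=4: y≈0.052332, sp=2, e=sp−y≈1.947668; I≈2.472824, D=e−e_prev≈1.591262; u=2·1.947668+1·2.472824+3/2·1.591262≈8.755053; next y=1/5·0.052332+1/4·8.755053≈2.199230
n=5: y≈2.199230, sp=2, e=sp−y≈-0.199230; I≈2.273595, D=e−e_prev≈-2.146898; u=2·(-0.199230)+1·2.273595+3/2·(-2.146898)≈-1.345211; next y=1/5·2.199230+1/4·(-1.345211)≈0.103543
n=6: y≈0.103543, sp=2, e=sp−y≈1.896457; I≈4.170051, D=e−e_prev≈2.095686; u=2·1.896457+1·4.170051+3/2·2.095686≈11.106495; next y=1/5·0.103543+1/4·11.106495≈2.797332

0 -2 -9.000 0.000
1 -2 2.125 -2.250
2 2 6.509 0.081
3 2 -1.106 1.644
4 2 8.755 0.052
5 2 -1.345 2.199
6 2 11.106 0.104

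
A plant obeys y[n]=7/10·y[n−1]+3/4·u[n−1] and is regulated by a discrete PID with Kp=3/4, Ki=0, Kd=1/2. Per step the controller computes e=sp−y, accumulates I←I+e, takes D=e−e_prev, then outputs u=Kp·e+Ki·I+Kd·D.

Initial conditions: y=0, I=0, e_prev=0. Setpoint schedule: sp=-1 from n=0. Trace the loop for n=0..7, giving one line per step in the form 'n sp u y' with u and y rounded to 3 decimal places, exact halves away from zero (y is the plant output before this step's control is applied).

(exact arithmetic carried between steps; '≈' marks a value shown rounded to 6 d.p. or computed from one; I and e_prev carry over from the previous line; the table rounds u and y to 3 d.p., halves away from zero)
n=0: y=0, sp=-1, e=sp−y=-1; I=-1, D=e−e_prev=-1; u=3/4·(-1)+0·(-1)+1/2·(-1)=-1.25; next y=7/10·0+3/4·(-1.25)=-0.9375
n=1: y=-0.9375, sp=-1, e=sp−y=-0.0625; I=-1.0625, D=e−e_prev=0.9375; u=3/4·(-0.0625)+0·(-1.0625)+1/2·0.9375=0.421875; next y=7/10·(-0.9375)+3/4·0.421875≈-0.339844
n=2: y≈-0.339844, sp=-1, e=sp−y≈-0.660156; I≈-1.722656, D=e−e_prev≈-0.597656; u=3/4·(-0.660156)+0·(-1.722656)+1/2·(-0.597656)≈-0.793945; next y=7/10·(-0.339844)+3/4·(-0.793945)≈-0.833350
n=3: y≈-0.833350, sp=-1, e=sp−y≈-0.166650; I≈-1.889307, D=e−e_prev≈0.493506; u=3/4·(-0.166650)+0·(-1.889307)+1/2·0.493506≈0.121765; next y=7/10·(-0.833350)+3/4·0.121765≈-0.492021
n=4: y≈-0.492021, sp=-1, e=sp−y≈-0.507979; I≈-2.397286, D=e−e_prev≈-0.341329; u=3/4·(-0.507979)+0·(-2.397286)+1/2·(-0.341329)≈-0.551649; next y=7/10·(-0.492021)+3/4·(-0.551649)≈-0.758151
n=5: y≈-0.758151, sp=-1, e=sp−y≈-0.241849; I≈-2.639135, D=e−e_prev≈0.266130; u=3/4·(-0.241849)+0·(-2.639135)+1/2·0.266130≈-0.048322; next y=7/10·(-0.758151)+3/4·(-0.048322)≈-0.566947
n=6: y≈-0.566947, sp=-1, e=sp−y≈-0.433053; I≈-3.072188, D=e−e_prev≈-0.191204; u=3/4·(-0.433053)+0·(-3.072188)+1/2·(-0.191204)≈-0.420392; next y=7/10·(-0.566947)+3/4·(-0.420392)≈-0.712157
n=7: y≈-0.712157, sp=-1, e=sp−y≈-0.287843; I≈-3.360031, D=e−e_prev≈0.145210; u=3/4·(-0.287843)+0·(-3.360031)+1/2·0.145210≈-0.143277; next y=7/10·(-0.712157)+3/4·(-0.143277)≈-0.605968

0 -1 -1.250 0.000
1 -1 0.422 -0.938
2 -1 -0.794 -0.340
3 -1 0.122 -0.833
4 -1 -0.552 -0.492
5 -1 -0.048 -0.758
6 -1 -0.420 -0.567
7 -1 -0.143 -0.712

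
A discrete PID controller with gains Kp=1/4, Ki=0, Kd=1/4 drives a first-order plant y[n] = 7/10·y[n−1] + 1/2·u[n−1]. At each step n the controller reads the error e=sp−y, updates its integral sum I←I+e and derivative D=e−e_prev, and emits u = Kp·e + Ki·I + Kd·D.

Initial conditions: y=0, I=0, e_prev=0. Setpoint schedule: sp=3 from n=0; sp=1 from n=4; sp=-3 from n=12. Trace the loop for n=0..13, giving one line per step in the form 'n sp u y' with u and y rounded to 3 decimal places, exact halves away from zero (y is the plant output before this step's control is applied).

0 3 1.500 0.000
1 3 0.375 0.750
2 3 0.581 0.713
3 3 0.533 0.789
4 1 -0.462 0.819
5 1 0.284 0.342
6 1 0.145 0.381
7 1 0.176 0.339
8 1 0.172 0.325
9 1 0.174 0.314
10 1 0.175 0.307
11 1 0.176 0.302
12 -3 -1.824 0.299
13 -3 -0.324 -0.702

(exact arithmetic carried between steps; '≈' marks a value shown rounded to 6 d.p. or computed from one; I and e_prev carry over from the previous line; the table rounds u and y to 3 d.p., halves away from zero)
n=0: y=0, sp=3, e=sp−y=3; I=3, D=e−e_prev=3; u=1/4·3+0·3+1/4·3=1.5; next y=7/10·0+1/2·1.5=0.75
n=1: y=0.75, sp=3, e=sp−y=2.25; I=5.25, D=e−e_prev=-0.75; u=1/4·2.25+0·5.25+1/4·(-0.75)=0.375; next y=7/10·0.75+1/2·0.375=0.7125
n=2: y=0.7125, sp=3, e=sp−y=2.2875; I=7.5375, D=e−e_prev=0.0375; u=1/4·2.2875+0·7.5375+1/4·0.0375=0.58125; next y=7/10·0.7125+1/2·0.58125=0.789375
n=3: y=0.789375, sp=3, e=sp−y=2.210625; I=9.748125, D=e−e_prev=-0.076875; u=1/4·2.210625+0·9.748125+1/4·(-0.076875)≈0.533438; next y=7/10·0.789375+1/2·0.533438≈0.819281
n=4: y≈0.819281, sp=1, e=sp−y≈0.180719; I≈9.928844, D=e−e_prev≈-2.029906; u=1/4·0.180719+0·9.928844+1/4·(-2.029906)≈-0.462297; next y=7/10·0.819281+1/2·(-0.462297)≈0.342348
n=5: y≈0.342348, sp=1, e=sp−y≈0.657652; I≈10.586495, D=e−e_prev≈0.476933; u=1/4·0.657652+0·10.586495+1/4·0.476933≈0.283646; next y=7/10·0.342348+1/2·0.283646≈0.381467
n=6: y≈0.381467, sp=1, e=sp−y≈0.618533; I≈11.205028, D=e−e_prev≈-0.039119; u=1/4·0.618533+0·11.205028+1/4·(-0.039119)≈0.144854; next y=7/10·0.381467+1/2·0.144854≈0.339454
n=7: y≈0.339454, sp=1, e=sp−y≈0.660546; I≈11.865575, D=e−e_prev≈0.042013; u=1/4·0.660546+0·11.865575+1/4·0.042013≈0.175640; next y=7/10·0.339454+1/2·0.175640≈0.325438
n=8: y≈0.325438, sp=1, e=sp−y≈0.674562; I≈12.540137, D=e−e_prev≈0.014016; u=1/4·0.674562+0·12.540137+1/4·0.014016≈0.172145; next y=7/10·0.325438+1/2·0.172145≈0.313879
n=9: y≈0.313879, sp=1, e=sp−y≈0.686121; I≈13.226259, D=e−e_prev≈0.011559; u=1/4·0.686121+0·13.226259+1/4·0.011559≈0.174420; next y=7/10·0.313879+1/2·0.174420≈0.306925
n=10: y≈0.306925, sp=1, e=sp−y≈0.693075; I≈13.919333, D=e−e_prev≈0.006954; u=1/4·0.693075+0·13.919333+1/4·0.006954≈0.175007; next y=7/10·0.306925+1/2·0.175007≈0.302351
n=11: y≈0.302351, sp=1, e=sp−y≈0.697649; I≈14.616982, D=e−e_prev≈0.004574; u=1/4·0.697649+0·14.616982+1/4·0.004574≈0.175556; next y=7/10·0.302351+1/2·0.175556≈0.299424
n=12: y≈0.299424, sp=-3, e=sp−y≈-3.299424; I≈11.317559, D=e−e_prev≈-3.997073; u=1/4·(-3.299424)+0·11.317559+1/4·(-3.997073)≈-1.824124; next y=7/10·0.299424+1/2·(-1.824124)≈-0.702465
n=13: y≈-0.702465, sp=-3, e=sp−y≈-2.297535; I≈9.020024, D=e−e_prev≈1.001889; u=1/4·(-2.297535)+0·9.020024+1/4·1.001889≈-0.323911; next y=7/10·(-0.702465)+1/2·(-0.323911)≈-0.653682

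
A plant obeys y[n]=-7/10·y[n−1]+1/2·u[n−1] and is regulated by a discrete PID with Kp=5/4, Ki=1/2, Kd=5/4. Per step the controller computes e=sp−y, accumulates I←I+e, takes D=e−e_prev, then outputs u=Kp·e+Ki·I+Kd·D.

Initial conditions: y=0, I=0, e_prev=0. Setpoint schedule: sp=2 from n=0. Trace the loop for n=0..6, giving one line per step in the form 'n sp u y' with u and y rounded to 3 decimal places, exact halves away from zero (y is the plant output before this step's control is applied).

0 2 6.000 0.000
1 2 -4.500 3.000
2 2 20.800 -4.350
3 2 -38.598 13.445
4 2 104.390 -28.710
5 2 -235.956 72.292
6 2 577.774 -168.582

(exact arithmetic carried between steps; '≈' marks a value shown rounded to 6 d.p. or computed from one; I and e_prev carry over from the previous line; the table rounds u and y to 3 d.p., halves away from zero)
n=0: y=0, sp=2, e=sp−y=2; I=2, D=e−e_prev=2; u=5/4·2+1/2·2+5/4·2=6; next y=-7/10·0+1/2·6=3
n=1: y=3, sp=2, e=sp−y=-1; I=1, D=e−e_prev=-3; u=5/4·(-1)+1/2·1+5/4·(-3)=-4.5; next y=-7/10·3+1/2·(-4.5)=-4.35
n=2: y=-4.35, sp=2, e=sp−y=6.35; I=7.35, D=e−e_prev=7.35; u=5/4·6.35+1/2·7.35+5/4·7.35=20.8; next y=-7/10·(-4.35)+1/2·20.8=13.445
n=3: y=13.445, sp=2, e=sp−y=-11.445; I=-4.095, D=e−e_prev=-17.795; u=5/4·(-11.445)+1/2·(-4.095)+5/4·(-17.795)=-38.5975; next y=-7/10·13.445+1/2·(-38.5975)=-28.71025
n=4: y=-28.71025, sp=2, e=sp−y=30.71025; I=26.61525, D=e−e_prev=42.15525; u=5/4·30.71025+1/2·26.61525+5/4·42.15525=104.3895; next y=-7/10·(-28.71025)+1/2·104.3895=72.291925
n=5: y=72.291925, sp=2, e=sp−y=-70.291925; I=-43.676675, D=e−e_prev=-101.002175; u=5/4·(-70.291925)+1/2·(-43.676675)+5/4·(-101.002175)≈-235.955963; next y=-7/10·72.291925+1/2·(-235.955963)≈-168.582329
n=6: y≈-168.582329, sp=2, e=sp−y≈170.582329; I≈126.905654, D=e−e_prev≈240.874254; u=5/4·170.582329+1/2·126.905654+5/4·240.874254≈577.773555; next y=-7/10·(-168.582329)+1/2·577.773555≈406.894408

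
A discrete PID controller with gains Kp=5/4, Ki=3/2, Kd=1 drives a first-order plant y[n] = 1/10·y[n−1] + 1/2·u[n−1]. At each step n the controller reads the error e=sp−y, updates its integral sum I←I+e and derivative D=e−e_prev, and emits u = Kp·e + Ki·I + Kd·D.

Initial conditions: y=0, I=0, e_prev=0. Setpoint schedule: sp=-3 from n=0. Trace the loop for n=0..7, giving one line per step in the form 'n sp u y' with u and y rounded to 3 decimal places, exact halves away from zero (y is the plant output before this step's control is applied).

(exact arithmetic carried between steps; '≈' marks a value shown rounded to 6 d.p. or computed from one; I and e_prev carry over from the previous line; the table rounds u and y to 3 d.p., halves away from zero)
n=0: y=0, sp=-3, e=sp−y=-3; I=-3, D=e−e_prev=-3; u=5/4·(-3)+3/2·(-3)+1·(-3)=-11.25; next y=1/10·0+1/2·(-11.25)=-5.625
n=1: y=-5.625, sp=-3, e=sp−y=2.625; I=-0.375, D=e−e_prev=5.625; u=5/4·2.625+3/2·(-0.375)+1·5.625=8.34375; next y=1/10·(-5.625)+1/2·8.34375=3.609375
n=2: y=3.609375, sp=-3, e=sp−y=-6.609375; I=-6.984375, D=e−e_prev=-9.234375; u=5/4·(-6.609375)+3/2·(-6.984375)+1·(-9.234375)≈-27.972656; next y=1/10·3.609375+1/2·(-27.972656)≈-13.625391
n=3: y≈-13.625391, sp=-3, e=sp−y≈10.625391; I≈3.641016, D=e−e_prev≈17.234766; u=5/4·10.625391+3/2·3.641016+1·17.234766≈35.978027; next y=1/10·(-13.625391)+1/2·35.978027≈16.626475
n=4: y≈16.626475, sp=-3, e=sp−y≈-19.626475; I≈-15.985459, D=e−e_prev≈-30.251865; u=5/4·(-19.626475)+3/2·(-15.985459)+1·(-30.251865)≈-78.763147; next y=1/10·16.626475+1/2·(-78.763147)≈-37.718926
n=5: y≈-37.718926, sp=-3, e=sp−y≈34.718926; I≈18.733467, D=e−e_prev≈54.345401; u=5/4·34.718926+3/2·18.733467+1·54.345401≈125.844259; next y=1/10·(-37.718926)+1/2·125.844259≈59.150237
n=6: y≈59.150237, sp=-3, e=sp−y≈-62.150237; I≈-43.416770, D=e−e_prev≈-96.869163; u=5/4·(-62.150237)+3/2·(-43.416770)+1·(-96.869163)≈-239.682113; next y=1/10·59.150237+1/2·(-239.682113)≈-113.926033
n=7: y≈-113.926033, sp=-3, e=sp−y≈110.926033; I≈67.509263, D=e−e_prev≈173.076270; u=5/4·110.926033+3/2·67.509263+1·173.076270≈412.997706; next y=1/10·(-113.926033)+1/2·412.997706≈195.106250

0 -3 -11.250 0.000
1 -3 8.344 -5.625
2 -3 -27.973 3.609
3 -3 35.978 -13.625
4 -3 -78.763 16.626
5 -3 125.844 -37.719
6 -3 -239.682 59.150
7 -3 412.998 -113.926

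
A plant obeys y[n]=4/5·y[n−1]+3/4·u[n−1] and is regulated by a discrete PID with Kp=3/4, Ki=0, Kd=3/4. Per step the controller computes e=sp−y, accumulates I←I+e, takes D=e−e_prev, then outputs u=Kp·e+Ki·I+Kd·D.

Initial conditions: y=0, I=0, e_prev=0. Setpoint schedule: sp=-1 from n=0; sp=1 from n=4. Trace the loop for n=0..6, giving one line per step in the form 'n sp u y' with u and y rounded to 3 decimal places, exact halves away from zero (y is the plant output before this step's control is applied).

(exact arithmetic carried between steps; '≈' marks a value shown rounded to 6 d.p. or computed from one; I and e_prev carry over from the previous line; the table rounds u and y to 3 d.p., halves away from zero)
n=0: y=0, sp=-1, e=sp−y=-1; I=-1, D=e−e_prev=-1; u=3/4·(-1)+0·(-1)+3/4·(-1)=-1.5; next y=4/5·0+3/4·(-1.5)=-1.125
n=1: y=-1.125, sp=-1, e=sp−y=0.125; I=-0.875, D=e−e_prev=1.125; u=3/4·0.125+0·(-0.875)+3/4·1.125=0.9375; next y=4/5·(-1.125)+3/4·0.9375=-0.196875
n=2: y=-0.196875, sp=-1, e=sp−y=-0.803125; I=-1.678125, D=e−e_prev=-0.928125; u=3/4·(-0.803125)+0·(-1.678125)+3/4·(-0.928125)≈-1.298438; next y=4/5·(-0.196875)+3/4·(-1.298438)≈-1.131328
n=3: y≈-1.131328, sp=-1, e=sp−y≈0.131328; I≈-1.546797, D=e−e_prev≈0.934453; u=3/4·0.131328+0·(-1.546797)+3/4·0.934453≈0.799336; next y=4/5·(-1.131328)+3/4·0.799336≈-0.305561
n=4: y≈-0.305561, sp=1, e=sp−y≈1.305561; I≈-0.241236, D=e−e_prev≈1.174232; u=3/4·1.305561+0·(-0.241236)+3/4·1.174232≈1.859845; next y=4/5·(-0.305561)+3/4·1.859845≈1.150435
n=5: y≈1.150435, sp=1, e=sp−y≈-0.150435; I≈-0.391671, D=e−e_prev≈-1.455996; u=3/4·(-0.150435)+0·(-0.391671)+3/4·(-1.455996)≈-1.204823; next y=4/5·1.150435+3/4·(-1.204823)≈0.016731
n=6: y≈0.016731, sp=1, e=sp−y≈0.983269; I≈0.591598, D=e−e_prev≈1.133704; u=3/4·0.983269+0·0.591598+3/4·1.133704≈1.587730; next y=4/5·0.016731+3/4·1.587730≈1.204182

0 -1 -1.500 0.000
1 -1 0.938 -1.125
2 -1 -1.298 -0.197
3 -1 0.799 -1.131
4 1 1.860 -0.306
5 1 -1.205 1.150
6 1 1.588 0.017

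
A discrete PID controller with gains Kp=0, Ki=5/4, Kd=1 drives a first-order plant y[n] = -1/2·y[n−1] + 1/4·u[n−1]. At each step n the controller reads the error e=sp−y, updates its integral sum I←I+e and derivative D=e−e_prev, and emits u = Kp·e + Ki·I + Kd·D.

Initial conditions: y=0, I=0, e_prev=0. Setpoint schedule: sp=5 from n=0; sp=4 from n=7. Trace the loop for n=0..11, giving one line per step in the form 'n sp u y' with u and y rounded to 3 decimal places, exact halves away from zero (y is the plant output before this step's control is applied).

(exact arithmetic carried between steps; '≈' marks a value shown rounded to 6 d.p. or computed from one; I and e_prev carry over from the previous line; the table rounds u and y to 3 d.p., halves away from zero)
n=0: y=0, sp=5, e=sp−y=5; I=5, D=e−e_prev=5; u=0·5+5/4·5+1·5=11.25; next y=-1/2·0+1/4·11.25=2.8125
n=1: y=2.8125, sp=5, e=sp−y=2.1875; I=7.1875, D=e−e_prev=-2.8125; u=0·2.1875+5/4·7.1875+1·(-2.8125)=6.171875; next y=-1/2·2.8125+1/4·6.171875≈0.136719
n=2: y≈0.136719, sp=5, e=sp−y≈4.863281; I≈12.050781, D=e−e_prev≈2.675781; u=0·4.863281+5/4·12.050781+1·2.675781≈17.739258; next y=-1/2·0.136719+1/4·17.739258≈4.366455
n=3: y≈4.366455, sp=5, e=sp−y≈0.633545; I≈12.684326, D=e−e_prev≈-4.229736; u=0·0.633545+5/4·12.684326+1·(-4.229736)≈11.625671; next y=-1/2·4.366455+1/4·11.625671≈0.723190
n=4: y≈0.723190, sp=5, e=sp−y≈4.276810; I≈16.961136, D=e−e_prev≈3.643265; u=0·4.276810+5/4·16.961136+1·3.643265≈24.844685; next y=-1/2·0.723190+1/4·24.844685≈5.849576
n=5: y≈5.849576, sp=5, e=sp−y≈-0.849576; I≈16.111560, D=e−e_prev≈-5.126386; u=0·(-0.849576)+5/4·16.111560+1·(-5.126386)≈15.013064; next y=-1/2·5.849576+1/4·15.013064≈0.828478
n=6: y≈0.828478, sp=5, e=sp−y≈4.171522; I≈20.283082, D=e−e_prev≈5.021098; u=0·4.171522+5/4·20.283082+1·5.021098≈30.374950; next y=-1/2·0.828478+1/4·30.374950≈7.179499
n=7: y≈7.179499, sp=4, e=sp−y≈-3.179499; I≈17.103583, D=e−e_prev≈-7.351021; u=0·(-3.179499)+5/4·17.103583+1·(-7.351021)≈14.028459; next y=-1/2·7.179499+1/4·14.028459≈-0.082635
n=8: y≈-0.082635, sp=4, e=sp−y≈4.082635; I≈21.186218, D=e−e_prev≈7.262133; u=0·4.082635+5/4·21.186218+1·7.262133≈33.744906; next y=-1/2·(-0.082635)+1/4·33.744906≈8.477544
n=9: y≈8.477544, sp=4, e=sp−y≈-4.477544; I≈16.708674, D=e−e_prev≈-8.560178; u=0·(-4.477544)+5/4·16.708674+1·(-8.560178)≈12.325664; next y=-1/2·8.477544+1/4·12.325664≈-1.157356
n=10: y≈-1.157356, sp=4, e=sp−y≈5.157356; I≈21.866030, D=e−e_prev≈9.634899; u=0·5.157356+5/4·21.866030+1·9.634899≈36.967437; next y=-1/2·(-1.157356)+1/4·36.967437≈9.820537
n=11: y≈9.820537, sp=4, e=sp−y≈-5.820537; I≈16.045493, D=e−e_prev≈-10.977893; u=0·(-5.820537)+5/4·16.045493+1·(-10.977893)≈9.078973; next y=-1/2·9.820537+1/4·9.078973≈-2.640525

0 5 11.250 0.000
1 5 6.172 2.813
2 5 17.739 0.137
3 5 11.626 4.366
4 5 24.845 0.723
5 5 15.013 5.850
6 5 30.375 0.828
7 4 14.028 7.179
8 4 33.745 -0.083
9 4 12.326 8.478
10 4 36.967 -1.157
11 4 9.079 9.821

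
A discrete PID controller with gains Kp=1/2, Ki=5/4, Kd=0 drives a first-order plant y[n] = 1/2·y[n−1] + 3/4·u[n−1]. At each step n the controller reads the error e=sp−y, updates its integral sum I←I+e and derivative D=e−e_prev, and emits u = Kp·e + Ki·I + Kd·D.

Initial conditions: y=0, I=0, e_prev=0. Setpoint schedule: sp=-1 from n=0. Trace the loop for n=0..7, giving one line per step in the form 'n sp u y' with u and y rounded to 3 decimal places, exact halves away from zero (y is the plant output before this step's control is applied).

0 -1 -1.750 0.000
1 -1 -0.703 -1.313
2 -1 -0.538 -1.184
3 -1 -0.638 -0.995
4 -1 -0.677 -0.976
5 -1 -0.672 -0.996
6 -1 -0.666 -1.002
7 -1 -0.666 -1.001

(exact arithmetic carried between steps; '≈' marks a value shown rounded to 6 d.p. or computed from one; I and e_prev carry over from the previous line; the table rounds u and y to 3 d.p., halves away from zero)
n=0: y=0, sp=-1, e=sp−y=-1; I=-1, D=e−e_prev=-1; u=1/2·(-1)+5/4·(-1)+0·(-1)=-1.75; next y=1/2·0+3/4·(-1.75)=-1.3125
n=1: y=-1.3125, sp=-1, e=sp−y=0.3125; I=-0.6875, D=e−e_prev=1.3125; u=1/2·0.3125+5/4·(-0.6875)+0·1.3125=-0.703125; next y=1/2·(-1.3125)+3/4·(-0.703125)≈-1.183594
n=2: y≈-1.183594, sp=-1, e=sp−y≈0.183594; I≈-0.503906, D=e−e_prev≈-0.128906; u=1/2·0.183594+5/4·(-0.503906)+0·(-0.128906)≈-0.538086; next y=1/2·(-1.183594)+3/4·(-0.538086)≈-0.995361
n=3: y≈-0.995361, sp=-1, e=sp−y≈-0.004639; I≈-0.508545, D=e−e_prev≈-0.188232; u=1/2·(-0.004639)+5/4·(-0.508545)+0·(-0.188232)≈-0.638000; next y=1/2·(-0.995361)+3/4·(-0.638000)≈-0.976181
n=4: y≈-0.976181, sp=-1, e=sp−y≈-0.023819; I≈-0.532364, D=e−e_prev≈-0.019180; u=1/2·(-0.023819)+5/4·(-0.532364)+0·(-0.019180)≈-0.677364; next y=1/2·(-0.976181)+3/4·(-0.677364)≈-0.996114
n=5: y≈-0.996114, sp=-1, e=sp−y≈-0.003886; I≈-0.536250, D=e−e_prev≈0.019933; u=1/2·(-0.003886)+5/4·(-0.536250)+0·0.019933≈-0.672256; next y=1/2·(-0.996114)+3/4·(-0.672256)≈-1.002249
n=6: y≈-1.002249, sp=-1, e=sp−y≈0.002249; I≈-0.534001, D=e−e_prev≈0.006135; u=1/2·0.002249+5/4·(-0.534001)+0·0.006135≈-0.666377; next y=1/2·(-1.002249)+3/4·(-0.666377)≈-1.000907
n=7: y≈-1.000907, sp=-1, e=sp−y≈0.000907; I≈-0.533094, D=e−e_prev≈-0.001341; u=1/2·0.000907+5/4·(-0.533094)+0·(-0.001341)≈-0.665914; next y=1/2·(-1.000907)+3/4·(-0.665914)≈-0.999889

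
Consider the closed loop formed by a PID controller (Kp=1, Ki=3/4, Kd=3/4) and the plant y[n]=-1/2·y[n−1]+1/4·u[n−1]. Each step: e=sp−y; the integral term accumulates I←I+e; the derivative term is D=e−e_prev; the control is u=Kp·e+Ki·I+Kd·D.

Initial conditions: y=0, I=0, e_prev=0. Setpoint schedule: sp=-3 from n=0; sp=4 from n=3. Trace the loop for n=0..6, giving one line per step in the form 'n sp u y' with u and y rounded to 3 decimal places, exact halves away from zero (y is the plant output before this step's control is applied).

(exact arithmetic carried between steps; '≈' marks a value shown rounded to 6 d.p. or computed from one; I and e_prev carry over from the previous line; the table rounds u and y to 3 d.p., halves away from zero)
n=0: y=0, sp=-3, e=sp−y=-3; I=-3, D=e−e_prev=-3; u=1·(-3)+3/4·(-3)+3/4·(-3)=-7.5; next y=-1/2·0+1/4·(-7.5)=-1.875
n=1: y=-1.875, sp=-3, e=sp−y=-1.125; I=-4.125, D=e−e_prev=1.875; u=1·(-1.125)+3/4·(-4.125)+3/4·1.875=-2.8125; next y=-1/2·(-1.875)+1/4·(-2.8125)=0.234375
n=2: y=0.234375, sp=-3, e=sp−y=-3.234375; I=-7.359375, D=e−e_prev=-2.109375; u=1·(-3.234375)+3/4·(-7.359375)+3/4·(-2.109375)≈-10.335938; next y=-1/2·0.234375+1/4·(-10.335938)≈-2.701172
n=3: y≈-2.701172, sp=4, e=sp−y≈6.701172; I≈-0.658203, D=e−e_prev≈9.935547; u=1·6.701172+3/4·(-0.658203)+3/4·9.935547≈13.659180; next y=-1/2·(-2.701172)+1/4·13.659180≈4.765381
n=4: y≈4.765381, sp=4, e=sp−y≈-0.765381; I≈-1.423584, D=e−e_prev≈-7.466553; u=1·(-0.765381)+3/4·(-1.423584)+3/4·(-7.466553)≈-7.432983; next y=-1/2·4.765381+1/4·(-7.432983)≈-4.240936
n=5: y≈-4.240936, sp=4, e=sp−y≈8.240936; I≈6.817352, D=e−e_prev≈9.006317; u=1·8.240936+3/4·6.817352+3/4·9.006317≈20.108688; next y=-1/2·(-4.240936)+1/4·20.108688≈7.147640
n=6: y≈7.147640, sp=4, e=sp−y≈-3.147640; I≈3.669712, D=e−e_prev≈-11.388577; u=1·(-3.147640)+3/4·3.669712+3/4·(-11.388577)≈-8.936789; next y=-1/2·7.147640+1/4·(-8.936789)≈-5.808017

0 -3 -7.500 0.000
1 -3 -2.813 -1.875
2 -3 -10.336 0.234
3 4 13.659 -2.701
4 4 -7.433 4.765
5 4 20.109 -4.241
6 4 -8.937 7.148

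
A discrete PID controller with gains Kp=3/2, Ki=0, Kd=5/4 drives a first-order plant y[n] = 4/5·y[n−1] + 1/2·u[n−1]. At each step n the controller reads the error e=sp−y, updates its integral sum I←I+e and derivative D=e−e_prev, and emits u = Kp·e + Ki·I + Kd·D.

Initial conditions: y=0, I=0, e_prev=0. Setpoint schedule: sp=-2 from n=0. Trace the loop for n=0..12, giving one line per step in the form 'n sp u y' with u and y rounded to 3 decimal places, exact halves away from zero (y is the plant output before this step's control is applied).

0 -2 -5.500 0.000
1 -2 4.563 -2.750
2 -2 -6.661 0.081
3 -2 6.082 -3.265
4 -2 -8.260 0.428
5 -2 7.951 -3.787
6 -2 -10.334 0.945
7 -2 10.311 -4.411
8 -2 -12.988 1.627
9 -2 13.312 -5.192
10 -2 -16.372 2.502
11 -2 17.134 -6.184
12 -2 -20.685 3.620

(exact arithmetic carried between steps; '≈' marks a value shown rounded to 6 d.p. or computed from one; I and e_prev carry over from the previous line; the table rounds u and y to 3 d.p., halves away from zero)
n=0: y=0, sp=-2, e=sp−y=-2; I=-2, D=e−e_prev=-2; u=3/2·(-2)+0·(-2)+5/4·(-2)=-5.5; next y=4/5·0+1/2·(-5.5)=-2.75
n=1: y=-2.75, sp=-2, e=sp−y=0.75; I=-1.25, D=e−e_prev=2.75; u=3/2·0.75+0·(-1.25)+5/4·2.75=4.5625; next y=4/5·(-2.75)+1/2·4.5625=0.08125
n=2: y=0.08125, sp=-2, e=sp−y=-2.08125; I=-3.33125, D=e−e_prev=-2.83125; u=3/2·(-2.08125)+0·(-3.33125)+5/4·(-2.83125)≈-6.660938; next y=4/5·0.08125+1/2·(-6.660938)≈-3.265469
n=3: y≈-3.265469, sp=-2, e=sp−y≈1.265469; I≈-2.065781, D=e−e_prev≈3.346719; u=3/2·1.265469+0·(-2.065781)+5/4·3.346719≈6.081602; next y=4/5·(-3.265469)+1/2·6.081602≈0.428426
n=4: y≈0.428426, sp=-2, e=sp−y≈-2.428426; I≈-4.494207, D=e−e_prev≈-3.693895; u=3/2·(-2.428426)+0·(-4.494207)+5/4·(-3.693895)≈-8.260007; next y=4/5·0.428426+1/2·(-8.260007)≈-3.787263
n=5: y≈-3.787263, sp=-2, e=sp−y≈1.787263; I≈-2.706944, D=e−e_prev≈4.215689; u=3/2·1.787263+0·(-2.706944)+5/4·4.215689≈7.950505; next y=4/5·(-3.787263)+1/2·7.950505≈0.945442
n=6: y≈0.945442, sp=-2, e=sp−y≈-2.945442; I≈-5.652386, D=e−e_prev≈-4.732705; u=3/2·(-2.945442)+0·(-5.652386)+5/4·(-4.732705)≈-10.334045; next y=4/5·0.945442+1/2·(-10.334045)≈-4.410669
n=7: y≈-4.410669, sp=-2, e=sp−y≈2.410669; I≈-3.241718, D=e−e_prev≈5.356111; u=3/2·2.410669+0·(-3.241718)+5/4·5.356111≈10.311141; next y=4/5·(-4.410669)+1/2·10.311141≈1.627036
n=8: y≈1.627036, sp=-2, e=sp−y≈-3.627036; I≈-6.868754, D=e−e_prev≈-6.037704; u=3/2·(-3.627036)+0·(-6.868754)+5/4·(-6.037704)≈-12.987684; next y=4/5·1.627036+1/2·(-12.987684)≈-5.192213
n=9: y≈-5.192213, sp=-2, e=sp−y≈3.192213; I≈-3.676540, D=e−e_prev≈6.819249; u=3/2·3.192213+0·(-3.676540)+5/4·6.819249≈13.312382; next y=4/5·(-5.192213)+1/2·13.312382≈2.502420
n=10: y≈2.502420, sp=-2, e=sp−y≈-4.502420; I≈-8.178960, D=e−e_prev≈-7.694633; u=3/2·(-4.502420)+0·(-8.178960)+5/4·(-7.694633)≈-16.371922; next y=4/5·2.502420+1/2·(-16.371922)≈-6.184025
n=11: y≈-6.184025, sp=-2, e=sp−y≈4.184025; I≈-3.994935, D=e−e_prev≈8.686445; u=3/2·4.184025+0·(-3.994935)+5/4·8.686445≈17.134094; next y=4/5·(-6.184025)+1/2·17.134094≈3.619827
n=12: y≈3.619827, sp=-2, e=sp−y≈-5.619827; I≈-9.614762, D=e−e_prev≈-9.803852; u=3/2·(-5.619827)+0·(-9.614762)+5/4·(-9.803852)≈-20.684555; next y=4/5·3.619827+1/2·(-20.684555)≈-7.446416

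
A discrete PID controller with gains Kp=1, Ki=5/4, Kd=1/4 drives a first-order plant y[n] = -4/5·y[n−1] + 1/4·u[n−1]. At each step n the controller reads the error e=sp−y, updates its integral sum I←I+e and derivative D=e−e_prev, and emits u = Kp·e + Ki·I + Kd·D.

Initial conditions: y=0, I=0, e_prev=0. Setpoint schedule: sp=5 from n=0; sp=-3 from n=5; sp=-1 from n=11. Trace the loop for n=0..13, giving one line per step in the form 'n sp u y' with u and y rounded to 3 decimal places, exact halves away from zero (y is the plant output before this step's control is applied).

(exact arithmetic carried between steps; '≈' marks a value shown rounded to 6 d.p. or computed from one; I and e_prev carry over from the previous line; the table rounds u and y to 3 d.p., halves away from zero)
n=0: y=0, sp=5, e=sp−y=5; I=5, D=e−e_prev=5; u=1·5+5/4·5+1/4·5=12.5; next y=-4/5·0+1/4·12.5=3.125
n=1: y=3.125, sp=5, e=sp−y=1.875; I=6.875, D=e−e_prev=-3.125; u=1·1.875+5/4·6.875+1/4·(-3.125)=9.6875; next y=-4/5·3.125+1/4·9.6875=-0.078125
n=2: y=-0.078125, sp=5, e=sp−y=5.078125; I=11.953125, D=e−e_prev=3.203125; u=1·5.078125+5/4·11.953125+1/4·3.203125≈20.820313; next y=-4/5·(-0.078125)+1/4·20.820313≈5.267578
n=3: y≈5.267578, sp=5, e=sp−y≈-0.267578; I≈11.685547, D=e−e_prev≈-5.345703; u=1·(-0.267578)+5/4·11.685547+1/4·(-5.345703)≈13.002930; next y=-4/5·5.267578+1/4·13.002930≈-0.963330
n=4: y≈-0.963330, sp=5, e=sp−y≈5.963330; I≈17.648877, D=e−e_prev≈6.230908; u=1·5.963330+5/4·17.648877+1/4·6.230908≈29.582153; next y=-4/5·(-0.963330)+1/4·29.582153≈8.166202
n=5: y≈8.166202, sp=-3, e=sp−y≈-11.166202; I≈6.482675, D=e−e_prev≈-17.129532; u=1·(-11.166202)+5/4·6.482675+1/4·(-17.129532)≈-7.345242; next y=-4/5·8.166202+1/4·(-7.345242)≈-8.369272
n=6: y≈-8.369272, sp=-3, e=sp−y≈5.369272; I≈11.851947, D=e−e_prev≈16.535475; u=1·5.369272+5/4·11.851947+1/4·16.535475≈24.318075; next y=-4/5·(-8.369272)+1/4·24.318075≈12.774937
n=7: y≈12.774937, sp=-3, e=sp−y≈-15.774937; I≈-3.922990, D=e−e_prev≈-21.144209; u=1·(-15.774937)+5/4·(-3.922990)+1/4·(-21.144209)≈-25.964726; next y=-4/5·12.774937+1/4·(-25.964726)≈-16.711131
n=8: y≈-16.711131, sp=-3, e=sp−y≈13.711131; I≈9.788141, D=e−e_prev≈29.486068; u=1·13.711131+5/4·9.788141+1/4·29.486068≈33.317824; next y=-4/5·(-16.711131)+1/4·33.317824≈21.698361
n=9: y≈21.698361, sp=-3, e=sp−y≈-24.698361; I≈-14.910220, D=e−e_prev≈-38.409492; u=1·(-24.698361)+5/4·(-14.910220)+1/4·(-38.409492)≈-52.938508; next y=-4/5·21.698361+1/4·(-52.938508)≈-30.593316
n=10: y≈-30.593316, sp=-3, e=sp−y≈27.593316; I≈12.683096, D=e−e_prev≈52.291677; u=1·27.593316+5/4·12.683096+1/4·52.291677≈56.520105; next y=-4/5·(-30.593316)+1/4·56.520105≈38.604679
n=11: y≈38.604679, sp=-1, e=sp−y≈-39.604679; I≈-26.921583, D=e−e_prev≈-67.197995; u=1·(-39.604679)+5/4·(-26.921583)+1/4·(-67.197995)≈-90.056156; next y=-4/5·38.604679+1/4·(-90.056156)≈-53.397782
n=12: y≈-53.397782, sp=-1, e=sp−y≈52.397782; I≈25.476199, D=e−e_prev≈92.002461; u=1·52.397782+5/4·25.476199+1/4·92.002461≈107.243647; next y=-4/5·(-53.397782)+1/4·107.243647≈69.529137
n=13: y≈69.529137, sp=-1, e=sp−y≈-70.529137; I≈-45.052938, D=e−e_prev≈-122.926919; u=1·(-70.529137)+5/4·(-45.052938)+1/4·(-122.926919)≈-157.577040; next y=-4/5·69.529137+1/4·(-157.577040)≈-95.017570

0 5 12.500 0.000
1 5 9.688 3.125
2 5 20.820 -0.078
3 5 13.003 5.268
4 5 29.582 -0.963
5 -3 -7.345 8.166
6 -3 24.318 -8.369
7 -3 -25.965 12.775
8 -3 33.318 -16.711
9 -3 -52.939 21.698
10 -3 56.520 -30.593
11 -1 -90.056 38.605
12 -1 107.244 -53.398
13 -1 -157.577 69.529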